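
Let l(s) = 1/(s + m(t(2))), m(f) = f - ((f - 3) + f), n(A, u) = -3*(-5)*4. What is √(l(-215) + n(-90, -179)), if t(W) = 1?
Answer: √2721927/213 ≈ 7.7457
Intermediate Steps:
n(A, u) = 60 (n(A, u) = 15*4 = 60)
m(f) = 3 - f (m(f) = f - ((-3 + f) + f) = f - (-3 + 2*f) = f + (3 - 2*f) = 3 - f)
l(s) = 1/(2 + s) (l(s) = 1/(s + (3 - 1*1)) = 1/(s + (3 - 1)) = 1/(s + 2) = 1/(2 + s))
√(l(-215) + n(-90, -179)) = √(1/(2 - 215) + 60) = √(1/(-213) + 60) = √(-1/213 + 60) = √(12779/213) = √2721927/213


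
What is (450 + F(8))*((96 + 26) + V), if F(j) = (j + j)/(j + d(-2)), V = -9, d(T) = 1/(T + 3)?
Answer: 459458/9 ≈ 51051.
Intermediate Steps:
d(T) = 1/(3 + T)
F(j) = 2*j/(1 + j) (F(j) = (j + j)/(j + 1/(3 - 2)) = (2*j)/(j + 1/1) = (2*j)/(j + 1) = (2*j)/(1 + j) = 2*j/(1 + j))
(450 + F(8))*((96 + 26) + V) = (450 + 2*8/(1 + 8))*((96 + 26) - 9) = (450 + 2*8/9)*(122 - 9) = (450 + 2*8*(⅑))*113 = (450 + 16/9)*113 = (4066/9)*113 = 459458/9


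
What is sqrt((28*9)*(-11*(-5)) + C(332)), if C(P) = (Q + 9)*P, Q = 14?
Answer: 2*sqrt(5374) ≈ 146.62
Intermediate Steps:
C(P) = 23*P (C(P) = (14 + 9)*P = 23*P)
sqrt((28*9)*(-11*(-5)) + C(332)) = sqrt((28*9)*(-11*(-5)) + 23*332) = sqrt(252*55 + 7636) = sqrt(13860 + 7636) = sqrt(21496) = 2*sqrt(5374)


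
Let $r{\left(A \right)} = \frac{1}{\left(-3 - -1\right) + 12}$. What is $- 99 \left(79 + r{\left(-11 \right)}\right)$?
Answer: $- \frac{78309}{10} \approx -7830.9$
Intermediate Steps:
$r{\left(A \right)} = \frac{1}{10}$ ($r{\left(A \right)} = \frac{1}{\left(-3 + 1\right) + 12} = \frac{1}{-2 + 12} = \frac{1}{10}$)
$- 99 \left(79 + r{\left(-11 \right)}\right) = - 99 \left(79 + \frac{1}{10}\right) = \left(-99\right) \frac{791}{10} = - \frac{78309}{10}$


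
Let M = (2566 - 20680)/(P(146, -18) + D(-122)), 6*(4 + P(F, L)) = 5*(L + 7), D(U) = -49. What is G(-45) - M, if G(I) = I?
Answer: -125469/373 ≈ -336.38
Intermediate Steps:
P(F, L) = 11/6 + 5*L/6 (P(F, L) = -4 + (5*(L + 7))/6 = -4 + (5*(7 + L))/6 = -4 + (35 + 5*L)/6 = -4 + (35/6 + 5*L/6) = 11/6 + 5*L/6)
M = 108684/373 (M = (2566 - 20680)/((11/6 + (⅚)*(-18)) - 49) = -18114/((11/6 - 15) - 49) = -18114/(-79/6 - 49) = -18114/(-373/6) = -18114*(-6/373) = 108684/373 ≈ 291.38)
G(-45) - M = -45 - 1*108684/373 = -45 - 108684/373 = -125469/373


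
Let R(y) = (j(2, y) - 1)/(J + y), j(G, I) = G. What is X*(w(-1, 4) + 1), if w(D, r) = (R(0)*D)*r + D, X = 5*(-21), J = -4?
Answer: -105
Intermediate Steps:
R(y) = 1/(-4 + y) (R(y) = (2 - 1)/(-4 + y) = 1/(-4 + y))
X = -105
w(D, r) = D - D*r/4 (w(D, r) = (D/(-4 + 0))*r + D = (D/(-4))*r + D = (-D/4)*r + D = -D*r/4 + D = D - D*r/4)
X*(w(-1, 4) + 1) = -105*((¼)*(-1)*(4 - 1*4) + 1) = -105*((¼)*(-1)*(4 - 4) + 1) = -105*((¼)*(-1)*0 + 1) = -105*(0 + 1) = -105*1 = -105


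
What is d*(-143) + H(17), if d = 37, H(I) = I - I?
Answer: -5291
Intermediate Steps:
H(I) = 0
d*(-143) + H(17) = 37*(-143) + 0 = -5291 + 0 = -5291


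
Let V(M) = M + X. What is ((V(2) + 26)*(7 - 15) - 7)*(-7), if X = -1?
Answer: 1561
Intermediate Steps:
V(M) = -1 + M (V(M) = M - 1 = -1 + M)
((V(2) + 26)*(7 - 15) - 7)*(-7) = (((-1 + 2) + 26)*(7 - 15) - 7)*(-7) = ((1 + 26)*(-8) - 7)*(-7) = (27*(-8) - 7)*(-7) = (-216 - 7)*(-7) = -223*(-7) = 1561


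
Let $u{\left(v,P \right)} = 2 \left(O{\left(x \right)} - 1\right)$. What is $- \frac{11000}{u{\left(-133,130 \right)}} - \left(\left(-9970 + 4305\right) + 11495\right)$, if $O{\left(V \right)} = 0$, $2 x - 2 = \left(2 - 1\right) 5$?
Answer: $-330$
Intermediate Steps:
$x = \frac{7}{2}$ ($x = 1 + \frac{\left(2 - 1\right) 5}{2} = 1 + \frac{1 \cdot 5}{2} = 1 + \frac{1}{2} \cdot 5 = 1 + \frac{5}{2} = \frac{7}{2} \approx 3.5$)
$u{\left(v,P \right)} = -2$ ($u{\left(v,P \right)} = 2 \left(0 - 1\right) = 2 \left(-1\right) = -2$)
$- \frac{11000}{u{\left(-133,130 \right)}} - \left(\left(-9970 + 4305\right) + 11495\right) = - \frac{11000}{-2} - \left(\left(-9970 + 4305\right) + 11495\right) = \left(-11000\right) \left(- \frac{1}{2}\right) - \left(-5665 + 11495\right) = 5500 - 5830 = -330$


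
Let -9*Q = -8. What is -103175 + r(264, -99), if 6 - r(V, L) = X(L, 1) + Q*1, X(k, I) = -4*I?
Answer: -928493/9 ≈ -1.0317e+5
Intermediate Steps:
Q = 8/9 (Q = -⅑*(-8) = 8/9 ≈ 0.88889)
r(V, L) = 82/9 (r(V, L) = 6 - (-4*1 + (8/9)*1) = 6 - (-4 + 8/9) = 6 - 1*(-28/9) = 6 + 28/9 = 82/9)
-103175 + r(264, -99) = -103175 + 82/9 = -928493/9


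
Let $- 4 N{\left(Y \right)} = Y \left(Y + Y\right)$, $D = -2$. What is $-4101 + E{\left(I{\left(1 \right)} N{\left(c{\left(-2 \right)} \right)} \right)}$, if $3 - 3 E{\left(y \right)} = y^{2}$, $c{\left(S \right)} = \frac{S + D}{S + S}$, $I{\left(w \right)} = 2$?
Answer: $- \frac{12301}{3} \approx -4100.3$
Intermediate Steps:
$c{\left(S \right)} = \frac{-2 + S}{2 S}$ ($c{\left(S \right)} = \frac{S - 2}{S + S} = \frac{-2 + S}{2 S}$)
$N{\left(Y \right)} = - \frac{Y^{2}}{2}$ ($N{\left(Y \right)} = - \frac{Y \left(Y + Y\right)}{4} = - \frac{Y 2 Y}{4} = - \frac{2 Y^{2}}{4} = - \frac{Y^{2}}{2}$)
$E{\left(y \right)} = 1 - \frac{y^{2}}{3}$
$-4101 + E{\left(I{\left(1 \right)} N{\left(c{\left(-2 \right)} \right)} \right)} = -4101 + \left(1 - \frac{\left(2 \left(- \frac{\left(\frac{-2 - 2}{2 \left(-2\right)}\right)^{2}}{2}\right)\right)^{2}}{3}\right) = -4101 + \left(1 - \frac{\left(2 \left(- \frac{\left(\frac{1}{2} \left(- \frac{1}{2}\right) \left(-4\right)\right)^{2}}{2}\right)\right)^{2}}{3}\right) = -4101 + \left(1 - \frac{\left(2 \left(- \frac{1^{2}}{2}\right)\right)^{2}}{3}\right) = -4101 + \left(1 - \frac{\left(2 \left(\left(- \frac{1}{2}\right) 1\right)\right)^{2}}{3}\right) = -4101 + \left(1 - \frac{\left(2 \left(- \frac{1}{2}\right)\right)^{2}}{3}\right) = -4101 + \left(1 - \frac{\left(-1\right)^{2}}{3}\right) = -4101 + \left(1 - \frac{1}{3}\right) = -4101 + \frac{2}{3} = - \frac{12301}{3}$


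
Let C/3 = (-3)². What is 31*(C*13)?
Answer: 10881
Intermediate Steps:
C = 27 (C = 3*(-3)² = 3*9 = 27)
31*(C*13) = 31*(27*13) = 31*351 = 10881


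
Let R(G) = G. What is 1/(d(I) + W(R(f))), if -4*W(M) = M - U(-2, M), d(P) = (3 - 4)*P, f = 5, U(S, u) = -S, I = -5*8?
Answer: 4/157 ≈ 0.025478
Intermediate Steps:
I = -40
d(P) = -P
W(M) = 1/2 - M/4 (W(M) = -(M - (-1)*(-2))/4 = -(M - 1*2)/4 = -(M - 2)/4 = -(-2 + M)/4 = 1/2 - M/4)
1/(d(I) + W(R(f))) = 1/(-1*(-40) + (1/2 - 1/4*5)) = 1/(40 + (1/2 - 5/4)) = 1/(40 - 3/4) = 1/(157/4) = 4/157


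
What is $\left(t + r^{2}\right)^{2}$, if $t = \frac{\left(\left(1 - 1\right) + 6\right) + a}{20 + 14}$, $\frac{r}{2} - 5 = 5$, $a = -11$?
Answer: $\frac{184824025}{1156} \approx 1.5988 \cdot 10^{5}$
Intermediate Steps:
$r = 20$ ($r = 10 + 2 \cdot 5 = 10 + 10 = 20$)
$t = - \frac{5}{34}$ ($t = \frac{\left(\left(1 - 1\right) + 6\right) - 11}{20 + 14} = \frac{\left(0 + 6\right) - 11}{34} = \left(6 - 11\right) \frac{1}{34} = \left(-5\right) \frac{1}{34} = - \frac{5}{34} \approx -0.14706$)
$\left(t + r^{2}\right)^{2} = \left(- \frac{5}{34} + 20^{2}\right)^{2} = \left(- \frac{5}{34} + 400\right)^{2} = \left(\frac{13595}{34}\right)^{2} = \frac{184824025}{1156}$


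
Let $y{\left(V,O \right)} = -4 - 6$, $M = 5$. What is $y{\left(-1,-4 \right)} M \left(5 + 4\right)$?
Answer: $-450$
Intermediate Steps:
$y{\left(V,O \right)} = -10$ ($y{\left(V,O \right)} = -4 - 6 = -10$)
$y{\left(-1,-4 \right)} M \left(5 + 4\right) = \left(-10\right) 5 \left(5 + 4\right) = \left(-50\right) 9 = -450$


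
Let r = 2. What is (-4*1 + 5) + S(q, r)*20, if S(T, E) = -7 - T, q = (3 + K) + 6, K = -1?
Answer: -299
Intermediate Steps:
q = 8 (q = (3 - 1) + 6 = 2 + 6 = 8)
(-4*1 + 5) + S(q, r)*20 = (-4*1 + 5) + (-7 - 1*8)*20 = (-4 + 5) + (-7 - 8)*20 = 1 - 15*20 = 1 - 300 = -299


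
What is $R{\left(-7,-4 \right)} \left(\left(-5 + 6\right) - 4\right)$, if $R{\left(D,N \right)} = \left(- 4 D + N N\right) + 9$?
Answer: $-159$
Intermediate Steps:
$R{\left(D,N \right)} = 9 + N^{2} - 4 D$ ($R{\left(D,N \right)} = \left(- 4 D + N^{2}\right) + 9 = \left(N^{2} - 4 D\right) + 9 = 9 + N^{2} - 4 D$)
$R{\left(-7,-4 \right)} \left(\left(-5 + 6\right) - 4\right) = \left(9 + \left(-4\right)^{2} - -28\right) \left(\left(-5 + 6\right) - 4\right) = \left(9 + 16 + 28\right) \left(1 - 4\right) = 53 \left(-3\right) = -159$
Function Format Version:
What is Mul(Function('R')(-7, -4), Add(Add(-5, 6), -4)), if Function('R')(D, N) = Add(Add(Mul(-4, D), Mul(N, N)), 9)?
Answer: -159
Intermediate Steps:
Function('R')(D, N) = Add(9, Pow(N, 2), Mul(-4, D)) (Function('R')(D, N) = Add(Add(Mul(-4, D), Pow(N, 2)), 9) = Add(Add(Pow(N, 2), Mul(-4, D)), 9) = Add(9, Pow(N, 2), Mul(-4, D)))
Mul(Function('R')(-7, -4), Add(Add(-5, 6), -4)) = Mul(Add(9, Pow(-4, 2), Mul(-4, -7)), Add(Add(-5, 6), -4)) = Mul(Add(9, 16, 28), Add(1, -4)) = Mul(53, -3) = -159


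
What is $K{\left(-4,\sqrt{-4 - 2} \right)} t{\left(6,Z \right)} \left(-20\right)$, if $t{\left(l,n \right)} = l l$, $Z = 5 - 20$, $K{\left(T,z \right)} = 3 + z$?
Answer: $-2160 - 720 i \sqrt{6} \approx -2160.0 - 1763.6 i$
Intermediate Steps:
$Z = -15$ ($Z = 5 - 20 = -15$)
$t{\left(l,n \right)} = l^{2}$
$K{\left(-4,\sqrt{-4 - 2} \right)} t{\left(6,Z \right)} \left(-20\right) = \left(3 + \sqrt{-4 - 2}\right) 6^{2} \left(-20\right) = \left(3 + \sqrt{-6}\right) 36 \left(-20\right) = \left(3 + i \sqrt{6}\right) 36 \left(-20\right) = \left(108 + 36 i \sqrt{6}\right) \left(-20\right) = -2160 - 720 i \sqrt{6}$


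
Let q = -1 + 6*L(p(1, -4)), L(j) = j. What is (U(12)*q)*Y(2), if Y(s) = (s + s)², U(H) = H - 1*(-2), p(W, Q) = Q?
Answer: -5600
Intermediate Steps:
U(H) = 2 + H (U(H) = H + 2 = 2 + H)
q = -25 (q = -1 + 6*(-4) = -1 - 24 = -25)
Y(s) = 4*s² (Y(s) = (2*s)² = 4*s²)
(U(12)*q)*Y(2) = ((2 + 12)*(-25))*(4*2²) = (14*(-25))*(4*4) = -350*16 = -5600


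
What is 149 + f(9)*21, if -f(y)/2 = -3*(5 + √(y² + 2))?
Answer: 779 + 126*√83 ≈ 1926.9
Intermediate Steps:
f(y) = 30 + 6*√(2 + y²) (f(y) = -(-6)*(5 + √(y² + 2)) = -(-6)*(5 + √(2 + y²)) = -2*(-15 - 3*√(2 + y²)) = 30 + 6*√(2 + y²))
149 + f(9)*21 = 149 + (30 + 6*√(2 + 9²))*21 = 149 + (30 + 6*√(2 + 81))*21 = 149 + (30 + 6*√83)*21 = 149 + (630 + 126*√83) = 779 + 126*√83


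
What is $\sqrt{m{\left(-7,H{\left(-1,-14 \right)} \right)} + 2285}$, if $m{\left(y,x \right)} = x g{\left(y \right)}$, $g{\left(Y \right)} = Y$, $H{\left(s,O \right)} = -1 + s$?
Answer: $11 \sqrt{19} \approx 47.948$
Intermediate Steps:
$m{\left(y,x \right)} = x y$
$\sqrt{m{\left(-7,H{\left(-1,-14 \right)} \right)} + 2285} = \sqrt{\left(-1 - 1\right) \left(-7\right) + 2285} = \sqrt{\left(-2\right) \left(-7\right) + 2285} = \sqrt{14 + 2285} = \sqrt{2299} = 11 \sqrt{19}$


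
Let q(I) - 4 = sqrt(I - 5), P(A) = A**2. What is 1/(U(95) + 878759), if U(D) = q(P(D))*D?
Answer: 879139/772803975821 - 190*sqrt(2255)/772803975821 ≈ 1.1259e-6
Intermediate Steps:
q(I) = 4 + sqrt(-5 + I) (q(I) = 4 + sqrt(I - 5) = 4 + sqrt(-5 + I))
U(D) = D*(4 + sqrt(-5 + D**2)) (U(D) = (4 + sqrt(-5 + D**2))*D = D*(4 + sqrt(-5 + D**2)))
1/(U(95) + 878759) = 1/(95*(4 + sqrt(-5 + 95**2)) + 878759) = 1/(95*(4 + sqrt(-5 + 9025)) + 878759) = 1/(95*(4 + sqrt(9020)) + 878759) = 1/(95*(4 + 2*sqrt(2255)) + 878759) = 1/((380 + 190*sqrt(2255)) + 878759) = 1/(879139 + 190*sqrt(2255))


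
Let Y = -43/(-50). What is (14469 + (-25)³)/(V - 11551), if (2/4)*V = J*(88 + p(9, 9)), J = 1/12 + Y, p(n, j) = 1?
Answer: 10200/100439 ≈ 0.10155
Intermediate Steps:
Y = 43/50 (Y = -43*(-1/50) = 43/50 ≈ 0.86000)
J = 283/300 (J = 1/12 + 43/50 = 283/300 ≈ 0.94333)
V = 25187/150 (V = 2*(283*(88 + 1)/300) = 2*((283/300)*89) = 2*(25187/300) = 25187/150 ≈ 167.91)
(14469 + (-25)³)/(V - 11551) = (14469 + (-25)³)/(25187/150 - 11551) = (14469 - 15625)/(-1707463/150) = -1156*(-150/1707463) = 10200/100439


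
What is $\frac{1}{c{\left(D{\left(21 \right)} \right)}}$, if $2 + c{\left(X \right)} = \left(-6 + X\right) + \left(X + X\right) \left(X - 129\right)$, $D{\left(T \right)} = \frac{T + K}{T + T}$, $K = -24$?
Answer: $\frac{49}{508} \approx 0.096457$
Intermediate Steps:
$D{\left(T \right)} = \frac{-24 + T}{2 T}$ ($D{\left(T \right)} = \frac{T - 24}{T + T} = \frac{-24 + T}{2 T}$)
$c{\left(X \right)} = -8 + X + 2 X \left(-129 + X\right)$ ($c{\left(X \right)} = -2 + \left(\left(-6 + X\right) + \left(X + X\right) \left(X - 129\right)\right) = -2 + \left(\left(-6 + X\right) + 2 X \left(-129 + X\right)\right) = -2 + \left(-6 + X + 2 X \left(-129 + X\right)\right) = -8 + X + 2 X \left(-129 + X\right)$)
$\frac{1}{c{\left(D{\left(21 \right)} \right)}} = \frac{1}{-8 - 257 \frac{-24 + 21}{2 \cdot 21} + 2 \left(\frac{-24 + 21}{2 \cdot 21}\right)^{2}} = \frac{1}{-8 - 257 \cdot \frac{1}{2} \cdot \frac{1}{21} \left(-3\right) + 2 \left(\frac{1}{2} \cdot \frac{1}{21} \left(-3\right)\right)^{2}} = \frac{1}{-8 - - \frac{257}{14} + 2 \left(- \frac{1}{14}\right)^{2}} = \frac{1}{-8 + \frac{257}{14} + 2 \cdot \frac{1}{196}} = \frac{1}{-8 + \frac{257}{14} + \frac{1}{98}} = \frac{1}{\frac{508}{49}} = \frac{49}{508}$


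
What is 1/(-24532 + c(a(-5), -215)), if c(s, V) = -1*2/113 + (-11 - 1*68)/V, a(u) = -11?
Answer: -24295/595996443 ≈ -4.0764e-5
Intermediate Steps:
c(s, V) = -2/113 - 79/V (c(s, V) = -2*1/113 + (-11 - 68)/V = -2/113 - 79/V)
1/(-24532 + c(a(-5), -215)) = 1/(-24532 + (-2/113 - 79/(-215))) = 1/(-24532 + (-2/113 - 79*(-1/215))) = 1/(-24532 + (-2/113 + 79/215)) = 1/(-24532 + 8497/24295) = 1/(-595996443/24295) = -24295/595996443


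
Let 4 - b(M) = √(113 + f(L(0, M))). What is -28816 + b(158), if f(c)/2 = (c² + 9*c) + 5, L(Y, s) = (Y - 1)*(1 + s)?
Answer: -28812 - √47823 ≈ -29031.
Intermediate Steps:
L(Y, s) = (1 + s)*(-1 + Y) (L(Y, s) = (-1 + Y)*(1 + s) = (1 + s)*(-1 + Y))
f(c) = 10 + 2*c² + 18*c (f(c) = 2*((c² + 9*c) + 5) = 2*(5 + c² + 9*c) = 10 + 2*c² + 18*c)
b(M) = 4 - √(105 - 18*M + 2*(-1 - M)²) (b(M) = 4 - √(113 + (10 + 2*(-1 + 0 - M + 0*M)² + 18*(-1 + 0 - M + 0*M))) = 4 - √(113 + (10 + 2*(-1 + 0 - M + 0)² + 18*(-1 + 0 - M + 0))) = 4 - √(113 + (10 + 2*(-1 - M)² + 18*(-1 - M))) = 4 - √(113 + (10 + 2*(-1 - M)² + (-18 - 18*M))) = 4 - √(113 + (-8 - 18*M + 2*(-1 - M)²)) = 4 - √(105 - 18*M + 2*(-1 - M)²))
-28816 + b(158) = -28816 + (4 - √(107 - 14*158 + 2*158²)) = -28816 + (4 - √(107 - 2212 + 2*24964)) = -28816 + (4 - √(107 - 2212 + 49928)) = -28816 + (4 - √47823) = -28812 - √47823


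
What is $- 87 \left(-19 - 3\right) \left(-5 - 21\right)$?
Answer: $-49764$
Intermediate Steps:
$- 87 \left(-19 - 3\right) \left(-5 - 21\right) = \left(-87\right) \left(-22\right) \left(-5 - 21\right) = 1914 \left(-26\right) = -49764$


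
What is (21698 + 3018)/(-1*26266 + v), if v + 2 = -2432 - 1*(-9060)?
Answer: -6179/4910 ≈ -1.2585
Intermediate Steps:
v = 6626 (v = -2 + (-2432 - 1*(-9060)) = -2 + (-2432 + 9060) = -2 + 6628 = 6626)
(21698 + 3018)/(-1*26266 + v) = (21698 + 3018)/(-1*26266 + 6626) = 24716/(-26266 + 6626) = 24716/(-19640) = 24716*(-1/19640) = -6179/4910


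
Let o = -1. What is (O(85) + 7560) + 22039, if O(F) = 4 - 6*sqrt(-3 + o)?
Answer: 29603 - 12*I ≈ 29603.0 - 12.0*I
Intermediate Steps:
O(F) = 4 - 12*I (O(F) = 4 - 6*sqrt(-3 - 1) = 4 - 12*I)
(O(85) + 7560) + 22039 = ((4 - 12*I) + 7560) + 22039 = (7564 - 12*I) + 22039 = 29603 - 12*I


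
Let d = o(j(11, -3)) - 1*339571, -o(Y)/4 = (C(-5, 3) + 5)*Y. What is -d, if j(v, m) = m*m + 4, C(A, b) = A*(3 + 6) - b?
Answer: 337335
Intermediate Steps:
C(A, b) = -b + 9*A (C(A, b) = A*9 - b = 9*A - b = -b + 9*A)
j(v, m) = 4 + m**2 (j(v, m) = m**2 + 4 = 4 + m**2)
o(Y) = 172*Y (o(Y) = -4*((-1*3 + 9*(-5)) + 5)*Y = -4*((-3 - 45) + 5)*Y = -4*(-48 + 5)*Y = -(-172)*Y = 172*Y)
d = -337335 (d = 172*(4 + (-3)**2) - 1*339571 = 172*(4 + 9) - 339571 = 172*13 - 339571 = 2236 - 339571 = -337335)
-d = -1*(-337335) = 337335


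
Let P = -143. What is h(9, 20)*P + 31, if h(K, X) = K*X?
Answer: -25709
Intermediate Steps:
h(9, 20)*P + 31 = (9*20)*(-143) + 31 = 180*(-143) + 31 = -25740 + 31 = -25709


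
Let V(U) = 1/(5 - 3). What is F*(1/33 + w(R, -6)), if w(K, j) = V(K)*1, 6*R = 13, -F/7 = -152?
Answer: 18620/33 ≈ 564.24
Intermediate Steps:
F = 1064 (F = -7*(-152) = 1064)
R = 13/6 (R = (⅙)*13 = 13/6 ≈ 2.1667)
V(U) = ½ (V(U) = 1/2 = ½)
w(K, j) = ½ (w(K, j) = (½)*1 = ½)
F*(1/33 + w(R, -6)) = 1064*(1/33 + ½) = 1064*(35/66) = 18620/33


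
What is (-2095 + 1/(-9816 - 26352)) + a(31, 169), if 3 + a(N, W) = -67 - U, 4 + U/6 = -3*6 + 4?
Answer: -74397577/36168 ≈ -2057.0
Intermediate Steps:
U = -108 (U = -24 + 6*(-3*6 + 4) = -24 + 6*(-18 + 4) = -24 + 6*(-14) = -24 - 84 = -108)
a(N, W) = 38 (a(N, W) = -3 + (-67 - 1*(-108)) = -3 + (-67 + 108) = -3 + 41 = 38)
(-2095 + 1/(-9816 - 26352)) + a(31, 169) = (-2095 + 1/(-9816 - 26352)) + 38 = (-2095 + 1/(-36168)) + 38 = (-2095 - 1/36168) + 38 = -75771961/36168 + 38 = -74397577/36168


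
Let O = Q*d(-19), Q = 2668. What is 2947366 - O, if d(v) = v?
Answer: 2998058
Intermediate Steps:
O = -50692 (O = 2668*(-19) = -50692)
2947366 - O = 2947366 - 1*(-50692) = 2947366 + 50692 = 2998058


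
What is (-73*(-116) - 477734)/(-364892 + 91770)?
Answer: 234633/136561 ≈ 1.7182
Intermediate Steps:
(-73*(-116) - 477734)/(-364892 + 91770) = (8468 - 477734)/(-273122) = -469266*(-1/273122) = 234633/136561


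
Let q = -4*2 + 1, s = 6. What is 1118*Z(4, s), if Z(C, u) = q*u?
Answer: -46956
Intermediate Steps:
q = -7 (q = -8 + 1 = -7)
Z(C, u) = -7*u
1118*Z(4, s) = 1118*(-7*6) = 1118*(-42) = -46956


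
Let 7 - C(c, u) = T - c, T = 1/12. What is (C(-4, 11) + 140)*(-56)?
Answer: -24010/3 ≈ -8003.3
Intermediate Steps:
T = 1/12 (T = 1*(1/12) = 1/12 ≈ 0.083333)
C(c, u) = 83/12 + c (C(c, u) = 7 - (1/12 - c) = 7 + (-1/12 + c) = 83/12 + c)
(C(-4, 11) + 140)*(-56) = ((83/12 - 4) + 140)*(-56) = (35/12 + 140)*(-56) = (1715/12)*(-56) = -24010/3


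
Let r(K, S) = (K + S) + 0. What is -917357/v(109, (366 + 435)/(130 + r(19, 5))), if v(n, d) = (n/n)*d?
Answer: -141272978/801 ≈ -1.7637e+5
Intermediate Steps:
r(K, S) = K + S
v(n, d) = d (v(n, d) = 1*d = d)
-917357/v(109, (366 + 435)/(130 + r(19, 5))) = -917357*(130 + (19 + 5))/(366 + 435) = -917357/(801/(130 + 24)) = -917357/(801/154) = -917357/(801*(1/154)) = -917357/801/154 = -917357*154/801 = -141272978/801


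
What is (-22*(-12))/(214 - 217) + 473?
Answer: 385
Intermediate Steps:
(-22*(-12))/(214 - 217) + 473 = 264/(-3) + 473 = -⅓*264 + 473 = -88 + 473 = 385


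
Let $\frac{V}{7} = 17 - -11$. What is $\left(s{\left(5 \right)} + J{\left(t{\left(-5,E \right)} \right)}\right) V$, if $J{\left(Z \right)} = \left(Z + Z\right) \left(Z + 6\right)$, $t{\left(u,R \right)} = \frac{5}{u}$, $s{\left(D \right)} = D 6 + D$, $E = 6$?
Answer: $4900$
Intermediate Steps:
$s{\left(D \right)} = 7 D$ ($s{\left(D \right)} = 6 D + D = 7 D$)
$V = 196$ ($V = 7 \left(17 - -11\right) = 7 \left(17 + 11\right) = 7 \cdot 28 = 196$)
$J{\left(Z \right)} = 2 Z \left(6 + Z\right)$
$\left(s{\left(5 \right)} + J{\left(t{\left(-5,E \right)} \right)}\right) V = \left(7 \cdot 5 + 2 \frac{5}{-5} \left(6 + \frac{5}{-5}\right)\right) 196 = \left(35 + 2 \cdot 5 \left(- \frac{1}{5}\right) \left(6 + 5 \left(- \frac{1}{5}\right)\right)\right) 196 = \left(35 + 2 \left(-1\right) \left(6 - 1\right)\right) 196 = \left(35 + 2 \left(-1\right) 5\right) 196 = \left(35 - 10\right) 196 = 25 \cdot 196 = 4900$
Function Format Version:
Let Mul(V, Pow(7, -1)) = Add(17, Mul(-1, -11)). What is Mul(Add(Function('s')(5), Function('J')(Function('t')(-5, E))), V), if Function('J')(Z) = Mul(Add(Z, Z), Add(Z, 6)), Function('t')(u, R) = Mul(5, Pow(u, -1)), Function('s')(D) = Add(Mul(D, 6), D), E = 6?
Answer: 4900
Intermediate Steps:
Function('s')(D) = Mul(7, D) (Function('s')(D) = Add(Mul(6, D), D) = Mul(7, D))
V = 196 (V = Mul(7, Add(17, Mul(-1, -11))) = Mul(7, Add(17, 11)) = Mul(7, 28) = 196)
Function('J')(Z) = Mul(2, Z, Add(6, Z)) (Function('J')(Z) = Mul(Mul(2, Z), Add(6, Z)) = Mul(2, Z, Add(6, Z)))
Mul(Add(Function('s')(5), Function('J')(Function('t')(-5, E))), V) = Mul(Add(Mul(7, 5), Mul(2, Mul(5, Pow(-5, -1)), Add(6, Mul(5, Pow(-5, -1))))), 196) = Mul(Add(35, Mul(2, Mul(5, Rational(-1, 5)), Add(6, Mul(5, Rational(-1, 5))))), 196) = Mul(Add(35, Mul(2, -1, Add(6, -1))), 196) = Mul(Add(35, Mul(2, -1, 5)), 196) = Mul(Add(35, -10), 196) = Mul(25, 196) = 4900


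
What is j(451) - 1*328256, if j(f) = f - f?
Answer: -328256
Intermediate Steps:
j(f) = 0
j(451) - 1*328256 = 0 - 1*328256 = 0 - 328256 = -328256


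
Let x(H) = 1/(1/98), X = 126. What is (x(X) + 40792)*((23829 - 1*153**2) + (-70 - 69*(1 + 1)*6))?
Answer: -19545420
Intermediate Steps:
x(H) = 98 (x(H) = 1/(1/98) = 98)
(x(X) + 40792)*((23829 - 1*153**2) + (-70 - 69*(1 + 1)*6)) = (98 + 40792)*((23829 - 1*153**2) + (-70 - 69*(1 + 1)*6)) = 40890*((23829 - 1*23409) + (-70 - 138*6)) = 40890*((23829 - 23409) + (-70 - 69*12)) = 40890*(420 + (-70 - 828)) = 40890*(420 - 898) = 40890*(-478) = -19545420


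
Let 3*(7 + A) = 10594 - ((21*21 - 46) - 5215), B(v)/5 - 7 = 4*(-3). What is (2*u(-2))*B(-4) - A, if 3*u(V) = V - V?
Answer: -5131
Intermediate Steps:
B(v) = -25 (B(v) = 35 + 5*(4*(-3)) = 35 + 5*(-12) = 35 - 60 = -25)
u(V) = 0 (u(V) = (V - V)/3 = (1/3)*0 = 0)
A = 5131 (A = -7 + (10594 - ((21*21 - 46) - 5215))/3 = -7 + (10594 - ((441 - 46) - 5215))/3 = -7 + (10594 - (395 - 5215))/3 = -7 + (10594 - 1*(-4820))/3 = -7 + (10594 + 4820)/3 = -7 + (1/3)*15414 = -7 + 5138 = 5131)
(2*u(-2))*B(-4) - A = (2*0)*(-25) - 1*5131 = 0*(-25) - 5131 = 0 - 5131 = -5131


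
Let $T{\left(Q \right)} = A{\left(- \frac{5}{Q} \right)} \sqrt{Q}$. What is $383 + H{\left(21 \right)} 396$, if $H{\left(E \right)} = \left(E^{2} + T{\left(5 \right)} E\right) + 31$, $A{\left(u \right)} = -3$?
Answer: $187295 - 24948 \sqrt{5} \approx 1.3151 \cdot 10^{5}$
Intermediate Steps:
$T{\left(Q \right)} = - 3 \sqrt{Q}$
$H{\left(E \right)} = 31 + E^{2} - 3 E \sqrt{5}$ ($H{\left(E \right)} = \left(E^{2} + - 3 \sqrt{5} E\right) + 31 = \left(E^{2} - 3 E \sqrt{5}\right) + 31 = 31 + E^{2} - 3 E \sqrt{5}$)
$383 + H{\left(21 \right)} 396 = 383 + \left(31 + 21^{2} - 63 \sqrt{5}\right) 396 = 383 + \left(31 + 441 - 63 \sqrt{5}\right) 396 = 383 + \left(472 - 63 \sqrt{5}\right) 396 = 383 + \left(186912 - 24948 \sqrt{5}\right) = 187295 - 24948 \sqrt{5}$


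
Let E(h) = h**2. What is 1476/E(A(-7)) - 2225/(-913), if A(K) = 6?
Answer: 39658/913 ≈ 43.437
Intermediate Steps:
1476/E(A(-7)) - 2225/(-913) = 1476/(6**2) - 2225/(-913) = 1476/36 - 2225*(-1/913) = 1476*(1/36) + 2225/913 = 41 + 2225/913 = 39658/913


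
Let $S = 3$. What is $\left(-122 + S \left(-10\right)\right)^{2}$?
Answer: $23104$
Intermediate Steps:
$\left(-122 + S \left(-10\right)\right)^{2} = \left(-122 + 3 \left(-10\right)\right)^{2} = \left(-122 - 30\right)^{2} = \left(-152\right)^{2} = 23104$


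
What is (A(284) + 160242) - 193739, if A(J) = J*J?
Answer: 47159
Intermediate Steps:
A(J) = J**2
(A(284) + 160242) - 193739 = (284**2 + 160242) - 193739 = (80656 + 160242) - 193739 = 240898 - 193739 = 47159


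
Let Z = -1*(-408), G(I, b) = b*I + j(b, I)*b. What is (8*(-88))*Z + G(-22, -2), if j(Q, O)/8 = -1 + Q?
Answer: -287140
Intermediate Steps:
j(Q, O) = -8 + 8*Q (j(Q, O) = 8*(-1 + Q) = -8 + 8*Q)
G(I, b) = I*b + b*(-8 + 8*b) (G(I, b) = b*I + (-8 + 8*b)*b = I*b + b*(-8 + 8*b))
Z = 408
(8*(-88))*Z + G(-22, -2) = (8*(-88))*408 - 2*(-8 - 22 + 8*(-2)) = -704*408 - 2*(-8 - 22 - 16) = -287232 - 2*(-46) = -287232 + 92 = -287140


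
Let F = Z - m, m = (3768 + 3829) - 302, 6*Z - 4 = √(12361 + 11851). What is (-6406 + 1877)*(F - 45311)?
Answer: 714748664/3 - 4529*√6053/3 ≈ 2.3813e+8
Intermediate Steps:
Z = ⅔ + √6053/3 (Z = ⅔ + √(12361 + 11851)/6 = ⅔ + √24212/6 = ⅔ + (2*√6053)/6 = ⅔ + √6053/3 ≈ 26.600)
m = 7295 (m = 7597 - 302 = 7295)
F = -21883/3 + √6053/3 (F = (⅔ + √6053/3) - 1*7295 = (⅔ + √6053/3) - 7295 = -21883/3 + √6053/3 ≈ -7268.4)
(-6406 + 1877)*(F - 45311) = (-6406 + 1877)*((-21883/3 + √6053/3) - 45311) = -4529*(-157816/3 + √6053/3) = 714748664/3 - 4529*√6053/3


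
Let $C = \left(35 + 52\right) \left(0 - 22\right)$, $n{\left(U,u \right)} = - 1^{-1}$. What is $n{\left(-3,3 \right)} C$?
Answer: $1914$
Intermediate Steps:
$n{\left(U,u \right)} = -1$ ($n{\left(U,u \right)} = \left(-1\right) 1 = -1$)
$C = -1914$ ($C = 87 \left(-22\right) = -1914$)
$n{\left(-3,3 \right)} C = \left(-1\right) \left(-1914\right) = 1914$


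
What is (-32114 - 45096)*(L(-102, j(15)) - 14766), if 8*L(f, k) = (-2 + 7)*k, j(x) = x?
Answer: 4557436065/4 ≈ 1.1394e+9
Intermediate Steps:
L(f, k) = 5*k/8 (L(f, k) = ((-2 + 7)*k)/8 = (5*k)/8 = 5*k/8)
(-32114 - 45096)*(L(-102, j(15)) - 14766) = (-32114 - 45096)*((5/8)*15 - 14766) = -77210*(75/8 - 14766) = -77210*(-118053/8) = 4557436065/4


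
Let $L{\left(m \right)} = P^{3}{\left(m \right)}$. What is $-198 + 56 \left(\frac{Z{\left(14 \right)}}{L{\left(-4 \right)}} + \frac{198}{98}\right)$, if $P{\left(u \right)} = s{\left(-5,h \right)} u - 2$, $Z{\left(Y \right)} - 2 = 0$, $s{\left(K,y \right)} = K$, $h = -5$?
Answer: $- \frac{432928}{5103} \approx -84.838$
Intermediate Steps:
$Z{\left(Y \right)} = 2$ ($Z{\left(Y \right)} = 2 + 0 = 2$)
$P{\left(u \right)} = -2 - 5 u$ ($P{\left(u \right)} = - 5 u - 2 = -2 - 5 u$)
$L{\left(m \right)} = \left(-2 - 5 m\right)^{3}$
$-198 + 56 \left(\frac{Z{\left(14 \right)}}{L{\left(-4 \right)}} + \frac{198}{98}\right) = -198 + 56 \left(\frac{2}{\left(-2 - -20\right)^{3}} + \frac{198}{98}\right) = -198 + 56 \left(\frac{2}{\left(-2 + 20\right)^{3}} + 198 \cdot \frac{1}{98}\right) = -198 + 56 \left(\frac{2}{18^{3}} + \frac{99}{49}\right) = -198 + 56 \left(\frac{2}{5832} + \frac{99}{49}\right) = -198 + 56 \left(2 \cdot \frac{1}{5832} + \frac{99}{49}\right) = -198 + 56 \left(\frac{1}{2916} + \frac{99}{49}\right) = -198 + 56 \cdot \frac{288733}{142884} = -198 + \frac{577466}{5103} = - \frac{432928}{5103}$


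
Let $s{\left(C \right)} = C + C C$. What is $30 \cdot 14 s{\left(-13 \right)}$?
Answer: $65520$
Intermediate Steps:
$s{\left(C \right)} = C + C^{2}$
$30 \cdot 14 s{\left(-13 \right)} = 30 \cdot 14 \left(- 13 \left(1 - 13\right)\right) = 420 \left(\left(-13\right) \left(-12\right)\right) = 420 \cdot 156 = 65520$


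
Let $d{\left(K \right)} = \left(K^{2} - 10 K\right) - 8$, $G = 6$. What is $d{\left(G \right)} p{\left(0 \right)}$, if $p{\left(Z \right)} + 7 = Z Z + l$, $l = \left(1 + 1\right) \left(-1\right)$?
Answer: $288$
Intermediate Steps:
$l = -2$ ($l = 2 \left(-1\right) = -2$)
$p{\left(Z \right)} = -9 + Z^{2}$ ($p{\left(Z \right)} = -7 + \left(Z Z - 2\right) = -7 + \left(Z^{2} - 2\right) = -7 + \left(-2 + Z^{2}\right) = -9 + Z^{2}$)
$d{\left(K \right)} = -8 + K^{2} - 10 K$
$d{\left(G \right)} p{\left(0 \right)} = \left(-8 + 6^{2} - 60\right) \left(-9 + 0^{2}\right) = \left(-8 + 36 - 60\right) \left(-9 + 0\right) = \left(-32\right) \left(-9\right) = 288$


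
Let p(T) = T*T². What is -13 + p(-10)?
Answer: -1013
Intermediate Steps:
p(T) = T³
-13 + p(-10) = -13 + (-10)³ = -13 - 1000 = -1013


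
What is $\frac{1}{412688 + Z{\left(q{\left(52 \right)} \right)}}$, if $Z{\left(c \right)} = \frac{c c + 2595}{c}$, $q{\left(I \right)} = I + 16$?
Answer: $\frac{68}{28070003} \approx 2.4225 \cdot 10^{-6}$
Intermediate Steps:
$q{\left(I \right)} = 16 + I$
$Z{\left(c \right)} = \frac{2595 + c^{2}}{c}$ ($Z{\left(c \right)} = \frac{c^{2} + 2595}{c} = \frac{2595 + c^{2}}{c}$)
$\frac{1}{412688 + Z{\left(q{\left(52 \right)} \right)}} = \frac{1}{412688 + \left(\left(16 + 52\right) + \frac{2595}{16 + 52}\right)} = \frac{1}{412688 + \left(68 + \frac{2595}{68}\right)} = \frac{1}{412688 + \frac{7219}{68}} = \frac{1}{\frac{28070003}{68}} = \frac{68}{28070003}$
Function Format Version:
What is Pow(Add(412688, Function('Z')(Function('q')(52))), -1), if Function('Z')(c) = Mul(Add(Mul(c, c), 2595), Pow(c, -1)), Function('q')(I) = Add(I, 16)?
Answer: Rational(68, 28070003) ≈ 2.4225e-6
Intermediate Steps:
Function('q')(I) = Add(16, I)
Function('Z')(c) = Mul(Pow(c, -1), Add(2595, Pow(c, 2))) (Function('Z')(c) = Mul(Add(Pow(c, 2), 2595), Pow(c, -1)) = Mul(Add(2595, Pow(c, 2)), Pow(c, -1)) = Mul(Pow(c, -1), Add(2595, Pow(c, 2))))
Pow(Add(412688, Function('Z')(Function('q')(52))), -1) = Pow(Add(412688, Add(Add(16, 52), Mul(2595, Pow(Add(16, 52), -1)))), -1) = Pow(Add(412688, Add(68, Mul(2595, Pow(68, -1)))), -1) = Pow(Add(412688, Add(68, Mul(2595, Rational(1, 68)))), -1) = Pow(Add(412688, Add(68, Rational(2595, 68))), -1) = Pow(Add(412688, Rational(7219, 68)), -1) = Pow(Rational(28070003, 68), -1) = Rational(68, 28070003)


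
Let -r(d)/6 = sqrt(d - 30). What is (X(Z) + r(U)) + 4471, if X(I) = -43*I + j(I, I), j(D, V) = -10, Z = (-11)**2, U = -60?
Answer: -742 - 18*I*sqrt(10) ≈ -742.0 - 56.921*I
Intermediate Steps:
Z = 121
X(I) = -10 - 43*I (X(I) = -43*I - 10 = -10 - 43*I)
r(d) = -6*sqrt(-30 + d) (r(d) = -6*sqrt(d - 30) = -6*sqrt(-30 + d))
(X(Z) + r(U)) + 4471 = ((-10 - 43*121) - 6*sqrt(-30 - 60)) + 4471 = ((-10 - 5203) - 18*I*sqrt(10)) + 4471 = (-5213 - 18*I*sqrt(10)) + 4471 = -742 - 18*I*sqrt(10)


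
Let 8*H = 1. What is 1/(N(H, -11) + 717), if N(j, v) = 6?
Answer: 1/723 ≈ 0.0013831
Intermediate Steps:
H = 1/8 (H = (1/8)*1 = 1/8 ≈ 0.12500)
1/(N(H, -11) + 717) = 1/(6 + 717) = 1/723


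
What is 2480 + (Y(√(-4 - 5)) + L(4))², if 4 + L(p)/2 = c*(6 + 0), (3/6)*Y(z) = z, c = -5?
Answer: 7068 - 816*I ≈ 7068.0 - 816.0*I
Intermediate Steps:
Y(z) = 2*z
L(p) = -68 (L(p) = -8 + 2*(-5*(6 + 0)) = -8 + 2*(-5*6) = -8 + 2*(-30) = -8 - 60 = -68)
2480 + (Y(√(-4 - 5)) + L(4))² = 2480 + (2*√(-4 - 5) - 68)² = 2480 + (2*√(-9) - 68)² = 2480 + (2*(3*I) - 68)² = 2480 + (6*I - 68)² = 2480 + (-68 + 6*I)²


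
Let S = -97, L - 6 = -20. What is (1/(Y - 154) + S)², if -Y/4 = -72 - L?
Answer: 57229225/6084 ≈ 9406.5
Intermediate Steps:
L = -14 (L = 6 - 20 = -14)
Y = 232 (Y = -4*(-72 - 1*(-14)) = -4*(-72 + 14) = -4*(-58) = 232)
(1/(Y - 154) + S)² = (1/(232 - 154) - 97)² = (1/78 - 97)² = (-7565/78)² = 57229225/6084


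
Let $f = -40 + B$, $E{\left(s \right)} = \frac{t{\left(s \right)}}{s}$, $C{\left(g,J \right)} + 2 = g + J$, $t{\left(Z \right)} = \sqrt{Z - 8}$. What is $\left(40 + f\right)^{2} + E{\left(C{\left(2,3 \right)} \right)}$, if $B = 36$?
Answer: $1296 + \frac{i \sqrt{5}}{3} \approx 1296.0 + 0.74536 i$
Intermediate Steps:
$t{\left(Z \right)} = \sqrt{-8 + Z}$
$C{\left(g,J \right)} = -2 + J + g$ ($C{\left(g,J \right)} = -2 + \left(g + J\right) = -2 + \left(J + g\right) = -2 + J + g$)
$E{\left(s \right)} = \frac{\sqrt{-8 + s}}{s}$
$f = -4$ ($f = -40 + 36 = -4$)
$\left(40 + f\right)^{2} + E{\left(C{\left(2,3 \right)} \right)} = \left(40 - 4\right)^{2} + \frac{\sqrt{-8 + \left(-2 + 3 + 2\right)}}{-2 + 3 + 2} = 36^{2} + \frac{\sqrt{-8 + 3}}{3} = 1296 + \frac{\sqrt{-5}}{3} = 1296 + \frac{i \sqrt{5}}{3}$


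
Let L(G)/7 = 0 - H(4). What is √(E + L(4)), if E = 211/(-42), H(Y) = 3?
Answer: I*√45906/42 ≈ 5.1014*I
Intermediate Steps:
E = -211/42 (E = 211*(-1/42) = -211/42 ≈ -5.0238)
L(G) = -21 (L(G) = 7*(0 - 1*3) = 7*(0 - 3) = 7*(-3) = -21)
√(E + L(4)) = √(-211/42 - 21) = √(-1093/42) = I*√45906/42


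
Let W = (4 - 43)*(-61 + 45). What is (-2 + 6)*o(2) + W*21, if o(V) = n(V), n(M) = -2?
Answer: 13096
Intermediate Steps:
W = 624 (W = -39*(-16) = 624)
o(V) = -2
(-2 + 6)*o(2) + W*21 = (-2 + 6)*(-2) + 624*21 = 4*(-2) + 13104 = -8 + 13104 = 13096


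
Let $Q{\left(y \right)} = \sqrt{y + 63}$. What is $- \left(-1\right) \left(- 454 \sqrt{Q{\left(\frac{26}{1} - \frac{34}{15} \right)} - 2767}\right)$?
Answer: $- \frac{454 i \sqrt{622575 - 15 \sqrt{19515}}}{15} \approx - 23841.0 i$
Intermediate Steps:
$Q{\left(y \right)} = \sqrt{63 + y}$
$- \left(-1\right) \left(- 454 \sqrt{Q{\left(\frac{26}{1} - \frac{34}{15} \right)} - 2767}\right) = - \left(-1\right) \left(- 454 \sqrt{\sqrt{63 + \left(\frac{26}{1} - \frac{34}{15}\right)} - 2767}\right) = - \left(-1\right) \left(- 454 \sqrt{\sqrt{63 + \left(26 \cdot 1 - \frac{34}{15}\right)} - 2767}\right) = - \left(-1\right) \left(- 454 \sqrt{\sqrt{63 + \left(26 - \frac{34}{15}\right)} - 2767}\right) = - \left(-1\right) \left(- 454 \sqrt{\sqrt{63 + \frac{356}{15}} - 2767}\right) = - \left(-1\right) \left(- 454 \sqrt{\sqrt{\frac{1301}{15}} - 2767}\right) = - \left(-1\right) \left(- 454 \sqrt{\frac{\sqrt{19515}}{15} - 2767}\right) = - \left(-1\right) \left(- 454 \sqrt{-2767 + \frac{\sqrt{19515}}{15}}\right) = - 454 \sqrt{-2767 + \frac{\sqrt{19515}}{15}}$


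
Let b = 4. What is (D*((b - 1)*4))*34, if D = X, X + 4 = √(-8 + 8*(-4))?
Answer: -1632 + 816*I*√10 ≈ -1632.0 + 2580.4*I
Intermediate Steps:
X = -4 + 2*I*√10 (X = -4 + √(-8 + 8*(-4)) = -4 + √(-8 - 32) = -4 + √(-40) = -4 + 2*I*√10 ≈ -4.0 + 6.3246*I)
D = -4 + 2*I*√10 ≈ -4.0 + 6.3246*I
(D*((b - 1)*4))*34 = ((-4 + 2*I*√10)*((4 - 1)*4))*34 = ((-4 + 2*I*√10)*(3*4))*34 = ((-4 + 2*I*√10)*12)*34 = (-48 + 24*I*√10)*34 = -1632 + 816*I*√10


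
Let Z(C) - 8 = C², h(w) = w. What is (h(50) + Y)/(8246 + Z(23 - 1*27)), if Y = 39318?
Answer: 19684/4135 ≈ 4.7603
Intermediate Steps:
Z(C) = 8 + C²
(h(50) + Y)/(8246 + Z(23 - 1*27)) = (50 + 39318)/(8246 + (8 + (23 - 1*27)²)) = 39368/(8246 + (8 + (23 - 27)²)) = 39368/(8246 + (8 + (-4)²)) = 39368/(8246 + (8 + 16)) = 39368/(8246 + 24) = 39368/8270 = 39368*(1/8270) = 19684/4135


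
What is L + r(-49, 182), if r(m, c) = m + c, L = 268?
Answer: 401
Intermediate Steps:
r(m, c) = c + m
L + r(-49, 182) = 268 + (182 - 49) = 268 + 133 = 401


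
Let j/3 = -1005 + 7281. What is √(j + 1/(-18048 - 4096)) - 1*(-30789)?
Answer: 30789 + 7*√2944016774/2768 ≈ 30926.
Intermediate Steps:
j = 18828 (j = 3*(-1005 + 7281) = 3*6276 = 18828)
√(j + 1/(-18048 - 4096)) - 1*(-30789) = √(18828 + 1/(-18048 - 4096)) - 1*(-30789) = √(18828 + 1/(-22144)) + 30789 = √(18828 - 1/22144) + 30789 = √(416927231/22144) + 30789 = 7*√2944016774/2768 + 30789 = 30789 + 7*√2944016774/2768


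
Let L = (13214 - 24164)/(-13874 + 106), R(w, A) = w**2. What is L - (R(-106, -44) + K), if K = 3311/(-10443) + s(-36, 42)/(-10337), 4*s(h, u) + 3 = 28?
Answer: -2087225509622974/185780729811 ≈ -11235.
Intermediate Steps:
s(h, u) = 25/4 (s(h, u) = -3/4 + (1/4)*28 = -3/4 + 7 = 25/4)
K = -137164303/431797164 (K = 3311/(-10443) + (25/4)/(-10337) = 3311*(-1/10443) + (25/4)*(-1/10337) = -3311/10443 - 25/41348 = -137164303/431797164 ≈ -0.31766)
L = 5475/6884 (L = -10950/(-13768) = -10950*(-1/13768) = 5475/6884 ≈ 0.79532)
L - (R(-106, -44) + K) = 5475/6884 - ((-106)**2 - 137164303/431797164) = 5475/6884 - (11236 - 137164303/431797164) = 5475/6884 - 1*4851535770401/431797164 = 5475/6884 - 4851535770401/431797164 = -2087225509622974/185780729811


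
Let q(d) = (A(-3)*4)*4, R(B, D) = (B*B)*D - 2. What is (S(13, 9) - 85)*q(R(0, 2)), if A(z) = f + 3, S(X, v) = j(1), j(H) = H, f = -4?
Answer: 1344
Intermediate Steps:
S(X, v) = 1
A(z) = -1 (A(z) = -4 + 3 = -1)
R(B, D) = -2 + D*B**2 (R(B, D) = B**2*D - 2 = D*B**2 - 2 = -2 + D*B**2)
q(d) = -16 (q(d) = -1*4*4 = -4*4 = -16)
(S(13, 9) - 85)*q(R(0, 2)) = (1 - 85)*(-16) = -84*(-16) = 1344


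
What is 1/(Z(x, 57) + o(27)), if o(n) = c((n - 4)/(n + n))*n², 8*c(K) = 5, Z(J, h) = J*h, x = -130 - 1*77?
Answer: -8/90747 ≈ -8.8157e-5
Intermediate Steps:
x = -207 (x = -130 - 77 = -207)
c(K) = 5/8 (c(K) = (⅛)*5 = 5/8)
o(n) = 5*n²/8
1/(Z(x, 57) + o(27)) = 1/(-207*57 + (5/8)*27²) = 1/(-11799 + (5/8)*729) = 1/(-11799 + 3645/8) = 1/(-90747/8) = -8/90747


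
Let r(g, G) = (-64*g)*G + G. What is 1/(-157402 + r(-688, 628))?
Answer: 1/27495322 ≈ 3.6370e-8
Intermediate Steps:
r(g, G) = G - 64*G*g (r(g, G) = -64*G*g + G = G - 64*G*g)
1/(-157402 + r(-688, 628)) = 1/(-157402 + 628*(1 - 64*(-688))) = 1/(-157402 + 628*(1 + 44032)) = 1/(-157402 + 628*44033) = 1/(-157402 + 27652724) = 1/27495322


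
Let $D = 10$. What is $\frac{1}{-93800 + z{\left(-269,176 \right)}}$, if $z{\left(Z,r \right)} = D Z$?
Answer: $- \frac{1}{96490} \approx -1.0364 \cdot 10^{-5}$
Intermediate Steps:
$z{\left(Z,r \right)} = 10 Z$
$\frac{1}{-93800 + z{\left(-269,176 \right)}} = \frac{1}{-93800 + 10 \left(-269\right)} = \frac{1}{-93800 - 2690} = \frac{1}{-96490} = - \frac{1}{96490}$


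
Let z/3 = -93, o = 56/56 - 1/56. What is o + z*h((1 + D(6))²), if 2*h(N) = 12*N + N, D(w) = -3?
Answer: -406169/56 ≈ -7253.0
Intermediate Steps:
o = 55/56 (o = 56*(1/56) - 1*1/56 = 1 - 1/56 = 55/56 ≈ 0.98214)
z = -279 (z = 3*(-93) = -279)
h(N) = 13*N/2 (h(N) = (12*N + N)/2 = (13*N)/2 = 13*N/2)
o + z*h((1 + D(6))²) = 55/56 - 3627*(1 - 3)²/2 = 55/56 - 3627*(-2)²/2 = 55/56 - 3627*4/2 = 55/56 - 279*26 = 55/56 - 7254 = -406169/56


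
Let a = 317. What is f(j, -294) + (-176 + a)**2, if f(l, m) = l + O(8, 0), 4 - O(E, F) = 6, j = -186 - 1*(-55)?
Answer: 19748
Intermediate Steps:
j = -131 (j = -186 + 55 = -131)
O(E, F) = -2 (O(E, F) = 4 - 1*6 = 4 - 6 = -2)
f(l, m) = -2 + l (f(l, m) = l - 2 = -2 + l)
f(j, -294) + (-176 + a)**2 = (-2 - 131) + (-176 + 317)**2 = -133 + 141**2 = -133 + 19881 = 19748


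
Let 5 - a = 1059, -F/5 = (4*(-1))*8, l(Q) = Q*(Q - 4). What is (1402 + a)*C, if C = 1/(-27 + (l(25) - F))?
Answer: 174/169 ≈ 1.0296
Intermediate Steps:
l(Q) = Q*(-4 + Q)
F = 160 (F = -5*4*(-1)*8 = -(-20)*8 = -5*(-32) = 160)
a = -1054 (a = 5 - 1*1059 = 5 - 1059 = -1054)
C = 1/338 (C = 1/(-27 + (25*(-4 + 25) - 1*160)) = 1/(-27 + (25*21 - 160)) = 1/(-27 + (525 - 160)) = 1/(-27 + 365) = 1/338 ≈ 0.0029586)
(1402 + a)*C = (1402 - 1054)*(1/338) = 348*(1/338) = 174/169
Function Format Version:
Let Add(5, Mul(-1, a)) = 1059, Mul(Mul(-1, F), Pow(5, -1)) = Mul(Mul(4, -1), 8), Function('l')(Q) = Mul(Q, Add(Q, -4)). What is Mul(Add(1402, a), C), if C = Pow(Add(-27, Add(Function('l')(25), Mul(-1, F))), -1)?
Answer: Rational(174, 169) ≈ 1.0296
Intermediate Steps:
Function('l')(Q) = Mul(Q, Add(-4, Q))
F = 160 (F = Mul(-5, Mul(Mul(4, -1), 8)) = Mul(-5, Mul(-4, 8)) = Mul(-5, -32) = 160)
a = -1054 (a = Add(5, Mul(-1, 1059)) = Add(5, -1059) = -1054)
C = Rational(1, 338) (C = Pow(Add(-27, Add(Mul(25, Add(-4, 25)), Mul(-1, 160))), -1) = Pow(Add(-27, Add(Mul(25, 21), -160)), -1) = Pow(Add(-27, Add(525, -160)), -1) = Pow(Add(-27, 365), -1) = Pow(338, -1) = Rational(1, 338) ≈ 0.0029586)
Mul(Add(1402, a), C) = Mul(Add(1402, -1054), Rational(1, 338)) = Mul(348, Rational(1, 338)) = Rational(174, 169)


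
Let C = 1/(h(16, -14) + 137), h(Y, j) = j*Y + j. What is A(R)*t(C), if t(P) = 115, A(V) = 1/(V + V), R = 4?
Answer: 115/8 ≈ 14.375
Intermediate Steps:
h(Y, j) = j + Y*j (h(Y, j) = Y*j + j = j + Y*j)
A(V) = 1/(2*V)
C = -1/101 (C = 1/(-14*(1 + 16) + 137) = 1/(-14*17 + 137) = 1/(-238 + 137) = 1/(-101) = -1/101 ≈ -0.0099010)
A(R)*t(C) = ((1/2)/4)*115 = ((1/2)*(1/4))*115 = (1/8)*115 = 115/8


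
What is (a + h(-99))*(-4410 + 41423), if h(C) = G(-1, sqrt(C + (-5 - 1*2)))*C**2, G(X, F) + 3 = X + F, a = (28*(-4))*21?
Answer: -1538112228 + 362764413*I*sqrt(106) ≈ -1.5381e+9 + 3.7349e+9*I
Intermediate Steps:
a = -2352 (a = -112*21 = -2352)
G(X, F) = -3 + F + X (G(X, F) = -3 + (X + F) = -3 + (F + X) = -3 + F + X)
h(C) = C**2*(-4 + sqrt(-7 + C)) (h(C) = (-3 + sqrt(C + (-5 - 1*2)) - 1)*C**2 = (-3 + sqrt(C + (-5 - 2)) - 1)*C**2 = (-3 + sqrt(C - 7) - 1)*C**2 = (-3 + sqrt(-7 + C) - 1)*C**2 = (-4 + sqrt(-7 + C))*C**2 = C**2*(-4 + sqrt(-7 + C)))
(a + h(-99))*(-4410 + 41423) = (-2352 + (-99)**2*(-4 + sqrt(-7 - 99)))*(-4410 + 41423) = (-2352 + 9801*(-4 + sqrt(-106)))*37013 = (-2352 + 9801*(-4 + I*sqrt(106)))*37013 = (-2352 + (-39204 + 9801*I*sqrt(106)))*37013 = (-41556 + 9801*I*sqrt(106))*37013 = -1538112228 + 362764413*I*sqrt(106)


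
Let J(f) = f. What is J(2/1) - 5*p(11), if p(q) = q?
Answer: -53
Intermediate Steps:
J(2/1) - 5*p(11) = 2/1 - 5*11 = 2*1 - 55 = 2 - 55 = -53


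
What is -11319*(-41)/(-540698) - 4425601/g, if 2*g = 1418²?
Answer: -714870250274/135899305669 ≈ -5.2603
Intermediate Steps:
g = 1005362 (g = (½)*1418² = (½)*2010724 = 1005362)
-11319*(-41)/(-540698) - 4425601/g = -11319*(-41)/(-540698) - 4425601/1005362 = 464079*(-1/540698) - 4425601*1/1005362 = -464079/540698 - 4425601/1005362 = -714870250274/135899305669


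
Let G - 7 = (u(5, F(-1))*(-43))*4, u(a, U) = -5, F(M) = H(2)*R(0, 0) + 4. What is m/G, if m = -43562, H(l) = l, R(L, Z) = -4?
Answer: -43562/867 ≈ -50.245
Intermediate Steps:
F(M) = -4 (F(M) = 2*(-4) + 4 = -8 + 4 = -4)
G = 867 (G = 7 - 5*(-43)*4 = 7 + 215*4 = 7 + 860 = 867)
m/G = -43562/867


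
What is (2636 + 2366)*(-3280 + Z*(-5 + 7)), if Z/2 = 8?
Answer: -16246496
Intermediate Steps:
Z = 16 (Z = 2*8 = 16)
(2636 + 2366)*(-3280 + Z*(-5 + 7)) = (2636 + 2366)*(-3280 + 16*(-5 + 7)) = 5002*(-3280 + 16*2) = 5002*(-3280 + 32) = 5002*(-3248) = -16246496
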